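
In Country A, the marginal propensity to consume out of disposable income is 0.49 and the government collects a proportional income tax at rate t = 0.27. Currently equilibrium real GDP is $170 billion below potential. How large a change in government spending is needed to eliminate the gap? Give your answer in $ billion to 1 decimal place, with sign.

Spending multiplier = 1/(1 − c(1−t)) = 1/(1 − 0.49×0.73) = 1/0.6423 ≈ 1.557.
Need ΔY = +$170 billion, so ΔG = ΔY/k = (+$170 billion) × 0.6423 ≈ +$109.2 billion.
The government should increase government spending by $109.2 billion.

+$109.2 billion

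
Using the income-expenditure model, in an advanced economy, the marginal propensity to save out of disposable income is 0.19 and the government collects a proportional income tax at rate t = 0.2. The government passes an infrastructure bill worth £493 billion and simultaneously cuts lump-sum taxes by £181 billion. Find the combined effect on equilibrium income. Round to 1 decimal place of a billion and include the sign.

+£1,817.1 billion

MPC = 1 − MPS = 1 − 0.19 = 0.81.
Expenditure multiplier = 1/(1 − c(1−t)) = 1/(1 − 0.81×0.8) = 1/0.352 ≈ 2.841.
ΔG contributes k·ΔG = (+£493 billion) / 0.352 ≈ +£1,400.6 billion.
ΔT of −£181 billion changes first-round spending by −c·ΔT = +£146.61 billion, contributing k·(−c·ΔT) = (+£146.61 billion) / 0.352 ≈ +£416.5 billion.
Net ΔY = k(ΔG − c·ΔT) = (+£639.61 billion) / 0.352 ≈ +£1,817.1 billion.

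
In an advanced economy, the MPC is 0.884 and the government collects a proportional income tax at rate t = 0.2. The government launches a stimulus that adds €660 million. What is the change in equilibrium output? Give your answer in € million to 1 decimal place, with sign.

+€2,254.1 million

Expenditure multiplier = 1/(1 − c(1−t)) = 1/(1 − 0.884×0.8) = 1/0.2928 ≈ 3.415.
ΔY = k × ΔG = (+€660 million) / 0.2928 ≈ +€2,254.1 million.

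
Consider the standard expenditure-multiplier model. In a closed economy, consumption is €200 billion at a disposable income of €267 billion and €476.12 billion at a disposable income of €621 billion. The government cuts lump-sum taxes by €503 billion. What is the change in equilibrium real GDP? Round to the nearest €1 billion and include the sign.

+€1,783 billion

MPC = ΔC/ΔYd = (476.12 − 200)/(621 − 267) = 276.12/354 = 0.78.
A lump-sum tax change of −€503 billion shifts disposable income by +€503 billion; first-round consumption changes by −c × ΔT = −0.78 × (−€503 billion) = +€392.34 billion.
Expenditure multiplier = 1/(1 − MPC) = 1/(1 − 0.78) = 1/0.22 ≈ 4.545.
The tax multiplier is −c × k ≈ −3.545, so ΔY = k × (−c·ΔT) = (+€392.34 billion) / 0.22 ≈ +€1,783 billion.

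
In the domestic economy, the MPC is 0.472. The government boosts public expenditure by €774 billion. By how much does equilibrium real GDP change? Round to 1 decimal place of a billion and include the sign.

+€1,465.9 billion

Expenditure multiplier = 1/(1 − MPC) = 1/(1 − 0.472) = 1/0.528 ≈ 1.894.
ΔY = k × ΔG = (+€774 billion) / 0.528 ≈ +€1,465.9 billion.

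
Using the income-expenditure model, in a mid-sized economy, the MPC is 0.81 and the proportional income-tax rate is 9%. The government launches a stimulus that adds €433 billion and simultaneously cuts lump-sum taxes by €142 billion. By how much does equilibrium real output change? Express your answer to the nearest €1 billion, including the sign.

+€2,085 billion

Expenditure multiplier = 1/(1 − c(1−t)) = 1/(1 − 0.81×0.91) = 1/0.2629 ≈ 3.804.
ΔG contributes k·ΔG = (+€433 billion) / 0.2629 ≈ +€1,647 billion.
ΔT of −€142 billion changes first-round spending by −c·ΔT = +€115.02 billion, contributing k·(−c·ΔT) = (+€115.02 billion) / 0.2629 ≈ +€437.5 billion.
Net ΔY = k(ΔG − c·ΔT) = (+€548.02 billion) / 0.2629 ≈ +€2,085 billion.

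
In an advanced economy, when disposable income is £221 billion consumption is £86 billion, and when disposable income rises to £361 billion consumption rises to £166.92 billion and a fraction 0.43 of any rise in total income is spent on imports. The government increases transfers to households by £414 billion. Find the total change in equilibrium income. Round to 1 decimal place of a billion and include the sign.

MPC = ΔC/ΔYd = (166.92 − 86)/(361 − 221) = 80.92/140 = 0.578.
The transfer change shifts disposable income by +£414 billion, so first-round consumption changes by c·ΔTR = 0.578 × (+£414 billion) = +£239.292 billion.
Expenditure multiplier = 1/(1 − c + m) = 1/(1 − 0.578 + 0.43) = 1/0.852 ≈ 1.174.
The transfer multiplier is c × k ≈ 0.678, so ΔY = k × (c·ΔTR) = (+£239.292 billion) / 0.852 ≈ +£280.9 billion.

+£280.9 billion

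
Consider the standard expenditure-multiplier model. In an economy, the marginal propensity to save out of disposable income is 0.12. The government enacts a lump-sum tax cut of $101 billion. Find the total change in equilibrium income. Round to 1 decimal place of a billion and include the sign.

+$740.7 billion

MPC = 1 − MPS = 1 − 0.12 = 0.88.
A lump-sum tax change of −$101 billion shifts disposable income by +$101 billion; first-round consumption changes by −c × ΔT = −0.88 × (−$101 billion) = +$88.88 billion.
Expenditure multiplier = 1/(1 − MPC) = 1/(1 − 0.88) = 1/0.12 ≈ 8.333.
The tax multiplier is −c × k ≈ −7.333, so ΔY = k × (−c·ΔT) = (+$88.88 billion) / 0.12 ≈ +$740.7 billion.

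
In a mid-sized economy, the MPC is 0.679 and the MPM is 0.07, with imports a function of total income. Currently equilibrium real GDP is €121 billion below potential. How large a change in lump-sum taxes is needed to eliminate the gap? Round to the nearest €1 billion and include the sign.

Spending multiplier = 1/(1 − c + m) = 1/(1 − 0.679 + 0.07) = 1/0.391 ≈ 2.558.
Tax multiplier = −c·k = −0.679/0.391 ≈ −1.737. Need ΔY = +€121 billion, so ΔT = ΔY/(−c·k) = −(+€121 billion) × 0.391 / 0.679 ≈ −€70 billion.
The government should cut lump-sum taxes by €70 billion.

−€70 billion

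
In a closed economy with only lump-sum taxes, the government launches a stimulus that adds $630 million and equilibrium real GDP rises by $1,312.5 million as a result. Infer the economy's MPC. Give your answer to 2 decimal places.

0.52

Implied spending multiplier k = ΔY/ΔG = 1,312.5/630 ≈ 2.0833.
Since k = 1/(1 − MPC), MPC = 1 − 1/k = 1 − ΔG/ΔY = 1 − 630/1,312.5 = 0.52.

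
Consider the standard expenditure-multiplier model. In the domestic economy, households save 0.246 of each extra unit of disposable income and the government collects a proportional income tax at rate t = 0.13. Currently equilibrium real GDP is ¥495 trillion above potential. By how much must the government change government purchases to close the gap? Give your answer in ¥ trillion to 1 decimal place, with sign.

−¥170.3 trillion

MPC = 1 − MPS = 1 − 0.246 = 0.754.
Spending multiplier = 1/(1 − c(1−t)) = 1/(1 − 0.754×0.87) = 1/0.34402 ≈ 2.907.
Need ΔY = −¥495 trillion, so ΔG = ΔY/k = (−¥495 trillion) × 0.34402 ≈ −¥170.3 trillion.
The government should cut government purchases by ¥170.3 trillion.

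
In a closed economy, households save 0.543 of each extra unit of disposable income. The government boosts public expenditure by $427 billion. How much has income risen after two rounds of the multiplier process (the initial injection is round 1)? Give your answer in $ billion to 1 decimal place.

$622.1 billion

MPC = 1 − MPS = 1 − 0.543 = 0.457.
Round 1 adds ΔG = $427 billion; each later round is MPC = 0.457 times the previous.
After 2 rounds: 427 + 195.139 = ΔG·(1 − c^2)/(1 − c) = 427 × (1 − 0.208849)/0.543 ≈ $622.1 billion.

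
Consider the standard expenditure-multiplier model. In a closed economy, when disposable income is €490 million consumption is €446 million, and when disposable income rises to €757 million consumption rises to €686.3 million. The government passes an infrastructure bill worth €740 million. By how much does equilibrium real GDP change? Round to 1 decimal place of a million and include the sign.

+€7,400.0 million

MPC = ΔC/ΔYd = (686.3 − 446)/(757 − 490) = 240.3/267 = 0.9.
Spending multiplier = 1/(1 − MPC) = 1/(1 − 0.9) = 1/0.1 = 10.
ΔY = k × ΔG = (+€740 million) / 0.1 = +€7,400 million.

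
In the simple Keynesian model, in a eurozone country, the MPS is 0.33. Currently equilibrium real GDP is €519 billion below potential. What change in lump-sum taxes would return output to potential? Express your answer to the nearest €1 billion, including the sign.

−€256 billion

MPC = 1 − MPS = 1 − 0.33 = 0.67.
Spending multiplier = 1/(1 − MPC) = 1/(1 − 0.67) = 1/0.33 ≈ 3.03.
Tax multiplier = −c·k = −0.67/0.33 ≈ −2.03. Need ΔY = +€519 billion, so ΔT = ΔY/(−c·k) = −(+€519 billion) × 0.33 / 0.67 ≈ −€256 billion.
The government should cut lump-sum taxes by €256 billion.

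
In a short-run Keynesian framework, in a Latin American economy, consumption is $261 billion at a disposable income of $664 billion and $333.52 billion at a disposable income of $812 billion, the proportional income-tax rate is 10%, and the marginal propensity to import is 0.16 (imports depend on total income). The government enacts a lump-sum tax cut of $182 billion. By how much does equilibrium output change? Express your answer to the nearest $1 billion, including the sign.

+$124 billion

MPC = ΔC/ΔYd = (333.52 − 261)/(812 − 664) = 72.52/148 = 0.49.
A lump-sum tax change of −$182 billion shifts disposable income by +$182 billion; first-round consumption changes by −c × ΔT = −0.49 × (−$182 billion) = +$89.18 billion.
Expenditure multiplier = 1/(1 − c(1−t) + m) = 1/(1 − 0.49×0.9 + 0.16) = 1/0.719 ≈ 1.391.
The tax multiplier is −c × k ≈ −0.682, so ΔY = k × (−c·ΔT) = (+$89.18 billion) / 0.719 ≈ +$124 billion.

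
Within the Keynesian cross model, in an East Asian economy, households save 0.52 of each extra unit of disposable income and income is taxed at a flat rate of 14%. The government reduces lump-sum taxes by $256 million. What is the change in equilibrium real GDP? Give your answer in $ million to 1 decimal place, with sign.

MPC = 1 − MPS = 1 − 0.52 = 0.48.
A lump-sum tax change of −$256 million shifts disposable income by +$256 million; first-round consumption changes by −c × ΔT = −0.48 × (−$256 million) = +$122.88 million.
Expenditure multiplier = 1/(1 − c(1−t)) = 1/(1 − 0.48×0.86) = 1/0.5872 ≈ 1.703.
The tax multiplier is −c × k ≈ −0.817, so ΔY = k × (−c·ΔT) = (+$122.88 million) / 0.5872 ≈ +$209.3 million.

+$209.3 million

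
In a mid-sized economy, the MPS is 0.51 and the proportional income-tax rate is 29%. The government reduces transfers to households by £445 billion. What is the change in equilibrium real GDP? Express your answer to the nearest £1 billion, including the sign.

MPC = 1 − MPS = 1 − 0.51 = 0.49.
The transfer change shifts disposable income by −£445 billion, so first-round consumption changes by c·ΔTR = 0.49 × (−£445 billion) = −£218.05 billion.
Expenditure multiplier = 1/(1 − c(1−t)) = 1/(1 − 0.49×0.71) = 1/0.6521 ≈ 1.534.
The transfer multiplier is c × k ≈ 0.751, so ΔY = k × (c·ΔTR) = (−£218.05 billion) / 0.6521 ≈ −£334 billion.

−£334 billion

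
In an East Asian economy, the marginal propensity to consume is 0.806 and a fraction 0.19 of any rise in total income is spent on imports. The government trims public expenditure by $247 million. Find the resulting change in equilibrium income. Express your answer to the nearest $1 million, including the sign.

Expenditure multiplier = 1/(1 − c + m) = 1/(1 − 0.806 + 0.19) = 1/0.384 ≈ 2.604.
ΔY = k × ΔG = (−$247 million) / 0.384 ≈ −$643 million.

−$643 million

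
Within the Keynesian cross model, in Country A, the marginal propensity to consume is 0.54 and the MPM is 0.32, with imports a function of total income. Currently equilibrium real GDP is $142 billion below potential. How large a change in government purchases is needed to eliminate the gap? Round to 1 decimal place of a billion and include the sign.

Spending multiplier = 1/(1 − c + m) = 1/(1 − 0.54 + 0.32) = 1/0.78 ≈ 1.282.
Need ΔY = +$142 billion, so ΔG = ΔY/k = (+$142 billion) × 0.78 ≈ +$110.8 billion.
The government should increase government purchases by $110.8 billion.

+$110.8 billion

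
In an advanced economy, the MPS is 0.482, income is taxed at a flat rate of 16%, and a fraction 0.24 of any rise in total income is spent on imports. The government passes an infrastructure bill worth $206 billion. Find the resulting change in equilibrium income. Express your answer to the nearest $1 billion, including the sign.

MPC = 1 − MPS = 1 − 0.482 = 0.518.
Expenditure multiplier = 1/(1 − c(1−t) + m) = 1/(1 − 0.518×0.84 + 0.24) = 1/0.80488 ≈ 1.242.
ΔY = k × ΔG = (+$206 billion) / 0.80488 ≈ +$256 billion.

+$256 billion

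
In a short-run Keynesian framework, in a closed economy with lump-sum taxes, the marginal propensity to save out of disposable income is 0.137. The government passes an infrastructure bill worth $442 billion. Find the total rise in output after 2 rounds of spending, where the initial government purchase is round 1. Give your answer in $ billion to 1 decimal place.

$823.4 billion

MPC = 1 − MPS = 1 − 0.137 = 0.863.
Round 1 adds ΔG = $442 billion; each later round is MPC = 0.863 times the previous.
After 2 rounds: 442 + 381.446 = ΔG·(1 − c^2)/(1 − c) = 442 × (1 − 0.744769)/0.137 ≈ $823.4 billion.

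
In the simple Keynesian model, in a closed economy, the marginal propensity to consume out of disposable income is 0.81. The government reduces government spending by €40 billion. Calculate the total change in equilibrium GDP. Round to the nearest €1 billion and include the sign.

−€211 billion

Government-spending multiplier = 1/(1 − MPC) = 1/(1 − 0.81) = 1/0.19 ≈ 5.263.
ΔY = k × ΔG = (−€40 billion) / 0.19 ≈ −€211 billion.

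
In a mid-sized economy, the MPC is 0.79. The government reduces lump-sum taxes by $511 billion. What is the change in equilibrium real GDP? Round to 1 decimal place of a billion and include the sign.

A lump-sum tax change of −$511 billion shifts disposable income by +$511 billion; first-round consumption changes by −c × ΔT = −0.79 × (−$511 billion) = +$403.69 billion.
Expenditure multiplier = 1/(1 − MPC) = 1/(1 − 0.79) = 1/0.21 ≈ 4.762.
The tax multiplier is −c × k ≈ −3.762, so ΔY = k × (−c·ΔT) = (+$403.69 billion) / 0.21 ≈ +$1,922.3 billion.

+$1,922.3 billion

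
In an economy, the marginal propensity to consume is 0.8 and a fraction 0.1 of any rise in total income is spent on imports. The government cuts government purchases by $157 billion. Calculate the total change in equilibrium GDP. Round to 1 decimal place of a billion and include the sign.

Spending multiplier = 1/(1 − c + m) = 1/(1 − 0.8 + 0.1) = 1/0.3 ≈ 3.333.
ΔY = k × ΔG = (−$157 billion) / 0.3 ≈ −$523.3 billion.

−$523.3 billion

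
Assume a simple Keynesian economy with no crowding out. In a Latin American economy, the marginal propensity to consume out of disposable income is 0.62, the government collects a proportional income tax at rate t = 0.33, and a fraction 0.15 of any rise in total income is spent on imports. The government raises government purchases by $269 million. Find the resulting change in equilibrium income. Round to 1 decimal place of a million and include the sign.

Spending multiplier = 1/(1 − c(1−t) + m) = 1/(1 − 0.62×0.67 + 0.15) = 1/0.7346 ≈ 1.361.
ΔY = k × ΔG = (+$269 million) / 0.7346 ≈ +$366.2 million.

+$366.2 million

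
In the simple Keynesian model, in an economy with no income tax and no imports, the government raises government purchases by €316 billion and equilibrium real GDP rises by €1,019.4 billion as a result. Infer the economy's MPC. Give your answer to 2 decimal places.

Implied spending multiplier k = ΔY/ΔG = 1,019.4/316 ≈ 3.2259.
Since k = 1/(1 − MPC), MPC = 1 − 1/k = 1 − ΔG/ΔY = 1 − 316/1,019.4 ≈ 0.69.

0.69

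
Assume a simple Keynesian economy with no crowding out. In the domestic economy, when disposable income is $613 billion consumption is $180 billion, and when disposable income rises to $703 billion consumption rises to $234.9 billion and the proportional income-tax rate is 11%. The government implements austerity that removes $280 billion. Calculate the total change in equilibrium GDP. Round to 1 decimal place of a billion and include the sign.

MPC = ΔC/ΔYd = (234.9 − 180)/(703 − 613) = 54.9/90 = 0.61.
Spending multiplier = 1/(1 − c(1−t)) = 1/(1 − 0.61×0.89) = 1/0.4571 ≈ 2.188.
ΔY = k × ΔG = (−$280 billion) / 0.4571 ≈ −$612.6 billion.

−$612.6 billion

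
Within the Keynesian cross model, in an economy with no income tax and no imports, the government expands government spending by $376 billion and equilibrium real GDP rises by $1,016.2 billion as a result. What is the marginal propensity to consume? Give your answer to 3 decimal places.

0.630

Implied spending multiplier k = ΔY/ΔG = 1,016.2/376 ≈ 2.7027.
Since k = 1/(1 − MPC), MPC = 1 − 1/k = 1 − ΔG/ΔY = 1 − 376/1,016.2 ≈ 0.630.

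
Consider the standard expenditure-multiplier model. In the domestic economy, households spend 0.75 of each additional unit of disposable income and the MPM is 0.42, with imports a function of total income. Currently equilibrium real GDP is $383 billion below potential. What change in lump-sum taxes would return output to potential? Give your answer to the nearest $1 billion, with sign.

−$342 billion

Spending multiplier = 1/(1 − c + m) = 1/(1 − 0.75 + 0.42) = 1/0.67 ≈ 1.493.
Tax multiplier = −c·k = −0.75/0.67 ≈ −1.119. Need ΔY = +$383 billion, so ΔT = ΔY/(−c·k) = −(+$383 billion) × 0.67 / 0.75 ≈ −$342 billion.
The government should cut lump-sum taxes by $342 billion.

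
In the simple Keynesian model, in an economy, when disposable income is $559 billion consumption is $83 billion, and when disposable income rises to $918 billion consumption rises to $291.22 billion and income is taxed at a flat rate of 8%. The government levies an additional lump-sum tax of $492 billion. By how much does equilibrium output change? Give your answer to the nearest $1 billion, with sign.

−$612 billion

MPC = ΔC/ΔYd = (291.22 − 83)/(918 − 559) = 208.22/359 = 0.58.
A lump-sum tax change of +$492 billion shifts disposable income by −$492 billion; first-round consumption changes by −c × ΔT = −0.58 × (+$492 billion) = −$285.36 billion.
Expenditure multiplier = 1/(1 − c(1−t)) = 1/(1 − 0.58×0.92) = 1/0.4664 ≈ 2.144.
The tax multiplier is −c × k ≈ −1.244, so ΔY = k × (−c·ΔT) = (−$285.36 billion) / 0.4664 ≈ −$612 billion.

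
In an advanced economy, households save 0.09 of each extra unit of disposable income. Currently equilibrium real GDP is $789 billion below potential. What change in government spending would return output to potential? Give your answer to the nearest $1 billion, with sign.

MPC = 1 − MPS = 1 − 0.09 = 0.91.
Spending multiplier = 1/(1 − MPC) = 1/(1 − 0.91) = 1/0.09 ≈ 11.111.
Need ΔY = +$789 billion, so ΔG = ΔY/k = (+$789 billion) × 0.09 ≈ +$71 billion.
The government should increase government spending by $71 billion.

+$71 billion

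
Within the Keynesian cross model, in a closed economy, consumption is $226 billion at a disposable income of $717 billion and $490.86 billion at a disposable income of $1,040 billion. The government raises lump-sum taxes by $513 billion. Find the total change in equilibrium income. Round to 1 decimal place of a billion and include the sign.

MPC = ΔC/ΔYd = (490.86 − 226)/(1,040 − 717) = 264.86/323 = 0.82.
A lump-sum tax change of +$513 billion shifts disposable income by −$513 billion; first-round consumption changes by −c × ΔT = −0.82 × (+$513 billion) = −$420.66 billion.
Expenditure multiplier = 1/(1 − MPC) = 1/(1 − 0.82) = 1/0.18 ≈ 5.556.
The tax multiplier is −c × k ≈ −4.556, so ΔY = k × (−c·ΔT) = (−$420.66 billion) / 0.18 = −$2,337 billion.

−$2,337.0 billion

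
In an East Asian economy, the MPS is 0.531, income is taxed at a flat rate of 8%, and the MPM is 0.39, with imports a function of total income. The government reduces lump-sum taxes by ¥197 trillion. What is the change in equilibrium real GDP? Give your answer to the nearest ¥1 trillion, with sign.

MPC = 1 − MPS = 1 − 0.531 = 0.469.
A lump-sum tax change of −¥197 trillion shifts disposable income by +¥197 trillion; first-round consumption changes by −c × ΔT = −0.469 × (−¥197 trillion) = +¥92.393 trillion.
Expenditure multiplier = 1/(1 − c(1−t) + m) = 1/(1 − 0.469×0.92 + 0.39) = 1/0.95852 ≈ 1.043.
The tax multiplier is −c × k ≈ −0.489, so ΔY = k × (−c·ΔT) = (+¥92.393 trillion) / 0.95852 ≈ +¥96 trillion.

+¥96 trillion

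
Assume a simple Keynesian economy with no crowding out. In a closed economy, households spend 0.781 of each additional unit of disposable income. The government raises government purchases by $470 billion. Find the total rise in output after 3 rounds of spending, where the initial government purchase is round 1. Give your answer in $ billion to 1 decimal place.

$1,123.8 billion

Round 1 adds ΔG = $470 billion; each later round is MPC = 0.781 times the previous.
After 3 rounds: 470 + 367.07 + 286.68167 = ΔG·(1 − c^3)/(1 − c) = 470 × (1 − 0.476379541)/0.219 ≈ $1,123.8 billion.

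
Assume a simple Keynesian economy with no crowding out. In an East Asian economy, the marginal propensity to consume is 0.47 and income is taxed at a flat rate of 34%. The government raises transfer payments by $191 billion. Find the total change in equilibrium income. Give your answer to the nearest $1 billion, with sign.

The transfer change shifts disposable income by +$191 billion, so first-round consumption changes by c·ΔTR = 0.47 × (+$191 billion) = +$89.77 billion.
Expenditure multiplier = 1/(1 − c(1−t)) = 1/(1 − 0.47×0.66) = 1/0.6898 ≈ 1.45.
The transfer multiplier is c × k ≈ 0.681, so ΔY = k × (c·ΔTR) = (+$89.77 billion) / 0.6898 ≈ +$130 billion.

+$130 billion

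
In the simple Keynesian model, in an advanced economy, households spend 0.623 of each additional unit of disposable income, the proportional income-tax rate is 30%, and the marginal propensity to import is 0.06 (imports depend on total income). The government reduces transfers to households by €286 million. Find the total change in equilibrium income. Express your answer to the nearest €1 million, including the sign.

The transfer change shifts disposable income by −€286 million, so first-round consumption changes by c·ΔTR = 0.623 × (−€286 million) = −€178.178 million.
Expenditure multiplier = 1/(1 − c(1−t) + m) = 1/(1 − 0.623×0.7 + 0.06) = 1/0.6239 ≈ 1.603.
The transfer multiplier is c × k ≈ 0.999, so ΔY = k × (c·ΔTR) = (−€178.178 million) / 0.6239 ≈ −€286 million.

−€286 million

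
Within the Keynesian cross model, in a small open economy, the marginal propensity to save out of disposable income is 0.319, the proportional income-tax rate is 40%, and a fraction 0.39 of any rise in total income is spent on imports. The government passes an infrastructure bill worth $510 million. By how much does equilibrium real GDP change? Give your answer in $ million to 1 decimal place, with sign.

MPC = 1 − MPS = 1 − 0.319 = 0.681.
Spending multiplier = 1/(1 − c(1−t) + m) = 1/(1 − 0.681×0.6 + 0.39) = 1/0.9814 ≈ 1.019.
ΔY = k × ΔG = (+$510 million) / 0.9814 ≈ +$519.7 million.

+$519.7 million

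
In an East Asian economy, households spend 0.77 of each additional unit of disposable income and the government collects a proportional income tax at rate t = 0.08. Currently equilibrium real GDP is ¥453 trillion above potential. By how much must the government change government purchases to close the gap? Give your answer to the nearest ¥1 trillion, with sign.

Spending multiplier = 1/(1 − c(1−t)) = 1/(1 − 0.77×0.92) = 1/0.2916 ≈ 3.429.
Need ΔY = −¥453 trillion, so ΔG = ΔY/k = (−¥453 trillion) × 0.2916 ≈ −¥132 trillion.
The government should cut government purchases by ¥132 trillion.

−¥132 trillion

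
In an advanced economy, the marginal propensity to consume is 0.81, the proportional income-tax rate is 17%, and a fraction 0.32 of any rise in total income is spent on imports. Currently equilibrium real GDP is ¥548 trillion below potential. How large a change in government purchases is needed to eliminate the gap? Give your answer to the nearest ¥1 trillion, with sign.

+¥355 trillion

Spending multiplier = 1/(1 − c(1−t) + m) = 1/(1 − 0.81×0.83 + 0.32) = 1/0.6477 ≈ 1.544.
Need ΔY = +¥548 trillion, so ΔG = ΔY/k = (+¥548 trillion) × 0.6477 ≈ +¥355 trillion.
The government should increase government purchases by ¥355 trillion.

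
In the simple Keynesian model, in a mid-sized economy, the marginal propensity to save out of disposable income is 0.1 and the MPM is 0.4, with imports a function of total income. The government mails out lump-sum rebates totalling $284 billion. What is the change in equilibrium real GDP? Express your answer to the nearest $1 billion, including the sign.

+$511 billion

MPC = 1 − MPS = 1 − 0.1 = 0.9.
A lump-sum tax change of −$284 billion shifts disposable income by +$284 billion; first-round consumption changes by −c × ΔT = −0.9 × (−$284 billion) = +$255.6 billion.
Expenditure multiplier = 1/(1 − c + m) = 1/(1 − 0.9 + 0.4) = 1/0.5 = 2.
The tax multiplier is −c × k = −1.8, so ΔY = k × (−c·ΔT) = (+$255.6 billion) / 0.5 ≈ +$511 billion.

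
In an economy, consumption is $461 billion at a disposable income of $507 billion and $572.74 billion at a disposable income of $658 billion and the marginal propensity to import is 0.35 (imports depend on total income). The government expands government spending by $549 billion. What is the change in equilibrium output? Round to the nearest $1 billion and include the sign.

MPC = ΔC/ΔYd = (572.74 − 461)/(658 − 507) = 111.74/151 = 0.74.
Expenditure multiplier = 1/(1 − c + m) = 1/(1 − 0.74 + 0.35) = 1/0.61 ≈ 1.639.
ΔY = k × ΔG = (+$549 billion) / 0.61 = +$900 billion.

+$900 billion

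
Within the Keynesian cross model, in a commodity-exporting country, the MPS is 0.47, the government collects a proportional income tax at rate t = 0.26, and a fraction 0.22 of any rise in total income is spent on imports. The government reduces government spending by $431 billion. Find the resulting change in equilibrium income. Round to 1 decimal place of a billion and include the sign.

−$520.7 billion

MPC = 1 − MPS = 1 − 0.47 = 0.53.
Spending multiplier = 1/(1 − c(1−t) + m) = 1/(1 − 0.53×0.74 + 0.22) = 1/0.8278 ≈ 1.208.
ΔY = k × ΔG = (−$431 billion) / 0.8278 ≈ −$520.7 billion.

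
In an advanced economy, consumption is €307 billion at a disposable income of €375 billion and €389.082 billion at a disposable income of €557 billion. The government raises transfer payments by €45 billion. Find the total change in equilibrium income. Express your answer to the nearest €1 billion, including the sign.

+€37 billion

MPC = ΔC/ΔYd = (389.082 − 307)/(557 − 375) = 82.082/182 = 0.451.
The transfer change shifts disposable income by +€45 billion, so first-round consumption changes by c·ΔTR = 0.451 × (+€45 billion) = +€20.295 billion.
Expenditure multiplier = 1/(1 − MPC) = 1/(1 − 0.451) = 1/0.549 ≈ 1.821.
The transfer multiplier is c × k ≈ 0.821, so ΔY = k × (c·ΔTR) = (+€20.295 billion) / 0.549 ≈ +€37 billion.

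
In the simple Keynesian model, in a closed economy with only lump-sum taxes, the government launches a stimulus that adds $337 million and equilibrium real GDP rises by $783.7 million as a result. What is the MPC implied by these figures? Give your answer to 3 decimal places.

Implied spending multiplier k = ΔY/ΔG = 783.7/337 ≈ 2.3255.
Since k = 1/(1 − MPC), MPC = 1 − 1/k = 1 − ΔG/ΔY = 1 − 337/783.7 ≈ 0.570.

0.570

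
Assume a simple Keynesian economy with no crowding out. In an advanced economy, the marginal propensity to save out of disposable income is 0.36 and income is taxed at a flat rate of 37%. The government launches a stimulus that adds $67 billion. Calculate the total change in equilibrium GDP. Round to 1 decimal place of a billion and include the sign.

+$112.3 billion

MPC = 1 − MPS = 1 − 0.36 = 0.64.
Spending multiplier = 1/(1 − c(1−t)) = 1/(1 − 0.64×0.63) = 1/0.5968 ≈ 1.676.
ΔY = k × ΔG = (+$67 billion) / 0.5968 ≈ +$112.3 billion.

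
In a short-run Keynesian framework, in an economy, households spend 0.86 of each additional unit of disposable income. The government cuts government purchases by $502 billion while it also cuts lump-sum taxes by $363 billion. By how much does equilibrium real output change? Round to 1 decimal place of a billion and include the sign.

−$1,355.9 billion

Expenditure multiplier = 1/(1 − MPC) = 1/(1 − 0.86) = 1/0.14 ≈ 7.143.
ΔG contributes k·ΔG = (−$502 billion) / 0.14 ≈ −$3,585.7 billion.
ΔT of −$363 billion changes first-round spending by −c·ΔT = +$312.18 billion, contributing k·(−c·ΔT) = (+$312.18 billion) / 0.14 ≈ +$2,229.9 billion.
Net ΔY = k(ΔG − c·ΔT) = (−$189.82 billion) / 0.14 ≈ −$1,355.9 billion.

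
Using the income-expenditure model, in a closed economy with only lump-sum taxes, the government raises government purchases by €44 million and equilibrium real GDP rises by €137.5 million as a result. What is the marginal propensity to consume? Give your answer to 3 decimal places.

0.680

Implied spending multiplier k = ΔY/ΔG = 137.5/44 = 3.125.
Since k = 1/(1 − MPC), MPC = 1 − 1/k = 1 − ΔG/ΔY = 1 − 44/137.5 = 0.680.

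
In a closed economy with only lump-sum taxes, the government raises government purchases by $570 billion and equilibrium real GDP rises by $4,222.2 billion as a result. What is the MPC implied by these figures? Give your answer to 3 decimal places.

Implied spending multiplier k = ΔY/ΔG = 4,222.2/570 ≈ 7.4074.
Since k = 1/(1 − MPC), MPC = 1 − 1/k = 1 − ΔG/ΔY = 1 − 570/4,222.2 ≈ 0.865.

0.865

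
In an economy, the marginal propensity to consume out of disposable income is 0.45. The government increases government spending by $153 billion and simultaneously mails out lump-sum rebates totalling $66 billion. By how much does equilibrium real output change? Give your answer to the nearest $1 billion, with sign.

Expenditure multiplier = 1/(1 − MPC) = 1/(1 − 0.45) = 1/0.55 ≈ 1.818.
ΔG contributes k·ΔG = (+$153 billion) / 0.55 ≈ +$278.2 billion.
ΔT of −$66 billion changes first-round spending by −c·ΔT = +$29.7 billion, contributing k·(−c·ΔT) = (+$29.7 billion) / 0.55 = +$54 billion.
Net ΔY = k(ΔG − c·ΔT) = (+$182.7 billion) / 0.55 ≈ +$332 billion.

+$332 billion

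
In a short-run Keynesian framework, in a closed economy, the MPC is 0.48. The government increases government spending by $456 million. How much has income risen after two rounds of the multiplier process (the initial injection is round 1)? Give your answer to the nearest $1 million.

Round 1 adds ΔG = $456 million; each later round is MPC = 0.48 times the previous.
After 2 rounds: 456 + 218.88 = ΔG·(1 − c^2)/(1 − c) = 456 × (1 − 0.2304)/0.52 ≈ $675 million.

$675 million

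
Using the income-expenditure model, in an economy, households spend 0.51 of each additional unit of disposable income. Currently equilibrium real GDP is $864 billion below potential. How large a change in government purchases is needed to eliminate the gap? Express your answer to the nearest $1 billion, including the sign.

+$423 billion

Spending multiplier = 1/(1 − MPC) = 1/(1 − 0.51) = 1/0.49 ≈ 2.041.
Need ΔY = +$864 billion, so ΔG = ΔY/k = (+$864 billion) × 0.49 ≈ +$423 billion.
The government should increase government purchases by $423 billion.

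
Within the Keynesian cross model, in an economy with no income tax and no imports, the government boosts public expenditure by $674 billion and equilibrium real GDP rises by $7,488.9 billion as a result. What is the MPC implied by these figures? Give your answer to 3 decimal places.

Implied spending multiplier k = ΔY/ΔG = 7,488.9/674 ≈ 11.1111.
Since k = 1/(1 − MPC), MPC = 1 − 1/k = 1 − ΔG/ΔY = 1 − 674/7,488.9 ≈ 0.910.

0.910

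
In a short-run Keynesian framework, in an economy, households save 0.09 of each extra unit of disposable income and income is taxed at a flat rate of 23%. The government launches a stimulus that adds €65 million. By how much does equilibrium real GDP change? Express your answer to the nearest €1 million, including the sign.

+€217 million

MPC = 1 − MPS = 1 − 0.09 = 0.91.
Spending multiplier = 1/(1 − c(1−t)) = 1/(1 − 0.91×0.77) = 1/0.2993 ≈ 3.341.
ΔY = k × ΔG = (+€65 million) / 0.2993 ≈ +€217 million.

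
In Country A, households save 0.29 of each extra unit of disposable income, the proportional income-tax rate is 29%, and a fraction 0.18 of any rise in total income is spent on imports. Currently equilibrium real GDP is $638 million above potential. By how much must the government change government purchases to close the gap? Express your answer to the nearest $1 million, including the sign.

−$431 million

MPC = 1 − MPS = 1 − 0.29 = 0.71.
Spending multiplier = 1/(1 − c(1−t) + m) = 1/(1 − 0.71×0.71 + 0.18) = 1/0.6759 ≈ 1.48.
Need ΔY = −$638 million, so ΔG = ΔY/k = (−$638 million) × 0.6759 ≈ −$431 million.
The government should cut government purchases by $431 million.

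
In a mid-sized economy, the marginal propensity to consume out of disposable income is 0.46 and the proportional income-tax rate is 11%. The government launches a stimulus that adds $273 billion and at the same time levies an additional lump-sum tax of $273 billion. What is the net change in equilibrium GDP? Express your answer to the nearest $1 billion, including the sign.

Expenditure multiplier = 1/(1 − c(1−t)) = 1/(1 − 0.46×0.89) = 1/0.5906 ≈ 1.693.
ΔG contributes k·ΔG = (+$273 billion) / 0.5906 ≈ +$462.2 billion.
ΔT of +$273 billion changes first-round spending by −c·ΔT = −$125.58 billion, contributing k·(−c·ΔT) = (−$125.58 billion) / 0.5906 ≈ −$212.6 billion.
Net ΔY = k(ΔG − c·ΔT) = (+$147.42 billion) / 0.5906 ≈ +$250 billion.

+$250 billion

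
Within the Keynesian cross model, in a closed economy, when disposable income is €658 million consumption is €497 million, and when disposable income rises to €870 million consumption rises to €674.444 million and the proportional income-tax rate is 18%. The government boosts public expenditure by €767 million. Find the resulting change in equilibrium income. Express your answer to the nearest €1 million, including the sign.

MPC = ΔC/ΔYd = (674.444 − 497)/(870 − 658) = 177.444/212 = 0.837.
Government-spending multiplier = 1/(1 − c(1−t)) = 1/(1 − 0.837×0.82) = 1/0.31366 ≈ 3.188.
ΔY = k × ΔG = (+€767 million) / 0.31366 ≈ +€2,445 million.

+€2,445 million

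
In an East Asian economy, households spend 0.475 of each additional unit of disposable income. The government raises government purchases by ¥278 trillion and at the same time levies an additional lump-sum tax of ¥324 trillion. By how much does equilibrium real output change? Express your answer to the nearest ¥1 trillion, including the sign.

Expenditure multiplier = 1/(1 − MPC) = 1/(1 − 0.475) = 1/0.525 ≈ 1.905.
ΔG contributes k·ΔG = (+¥278 trillion) / 0.525 ≈ +¥529.5 trillion.
ΔT of +¥324 trillion changes first-round spending by −c·ΔT = −¥153.9 trillion, contributing k·(−c·ΔT) = (−¥153.9 trillion) / 0.525 ≈ −¥293.1 trillion.
Net ΔY = k(ΔG − c·ΔT) = (+¥124.1 trillion) / 0.525 ≈ +¥236 trillion.

+¥236 trillion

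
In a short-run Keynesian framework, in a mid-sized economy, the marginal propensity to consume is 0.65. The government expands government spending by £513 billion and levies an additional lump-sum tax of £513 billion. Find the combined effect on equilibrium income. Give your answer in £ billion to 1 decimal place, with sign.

+£513.0 billion

Expenditure multiplier = 1/(1 − MPC) = 1/(1 − 0.65) = 1/0.35 ≈ 2.857.
ΔG contributes k·ΔG = (+£513 billion) / 0.35 ≈ +£1,465.7 billion.
ΔT of +£513 billion changes first-round spending by −c·ΔT = −£333.45 billion, contributing k·(−c·ΔT) = (−£333.45 billion) / 0.35 ≈ −£952.7 billion.
With ΔG = ΔT and no other leakages, the balanced-budget multiplier is 1, so ΔY = ΔG = +£513 billion.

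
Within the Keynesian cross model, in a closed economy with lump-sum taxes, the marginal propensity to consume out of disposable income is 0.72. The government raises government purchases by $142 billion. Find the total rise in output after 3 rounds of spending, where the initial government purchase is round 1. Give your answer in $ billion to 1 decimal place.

$317.9 billion

Round 1 adds ΔG = $142 billion; each later round is MPC = 0.72 times the previous.
After 3 rounds: 142 + 102.24 + 73.6128 = ΔG·(1 − c^3)/(1 − c) = 142 × (1 − 0.373248)/0.28 ≈ $317.9 billion.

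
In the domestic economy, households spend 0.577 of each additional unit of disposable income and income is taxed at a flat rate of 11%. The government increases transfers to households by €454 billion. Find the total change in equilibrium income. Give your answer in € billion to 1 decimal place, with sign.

+€538.5 billion

The transfer change shifts disposable income by +€454 billion, so first-round consumption changes by c·ΔTR = 0.577 × (+€454 billion) = +€261.958 billion.
Expenditure multiplier = 1/(1 − c(1−t)) = 1/(1 − 0.577×0.89) = 1/0.48647 ≈ 2.056.
The transfer multiplier is c × k ≈ 1.186, so ΔY = k × (c·ΔTR) = (+€261.958 billion) / 0.48647 ≈ +€538.5 billion.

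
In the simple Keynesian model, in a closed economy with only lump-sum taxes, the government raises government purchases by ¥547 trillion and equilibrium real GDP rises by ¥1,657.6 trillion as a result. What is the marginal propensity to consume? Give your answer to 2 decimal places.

0.67

Implied spending multiplier k = ΔY/ΔG = 1,657.6/547 ≈ 3.0303.
Since k = 1/(1 − MPC), MPC = 1 − 1/k = 1 − ΔG/ΔY = 1 − 547/1,657.6 ≈ 0.67.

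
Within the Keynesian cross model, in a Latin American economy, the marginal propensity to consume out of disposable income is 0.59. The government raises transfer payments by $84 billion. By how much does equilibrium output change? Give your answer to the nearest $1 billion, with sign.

The transfer change shifts disposable income by +$84 billion, so first-round consumption changes by c·ΔTR = 0.59 × (+$84 billion) = +$49.56 billion.
Expenditure multiplier = 1/(1 − MPC) = 1/(1 − 0.59) = 1/0.41 ≈ 2.439.
The transfer multiplier is c × k ≈ 1.439, so ΔY = k × (c·ΔTR) = (+$49.56 billion) / 0.41 ≈ +$121 billion.

+$121 billion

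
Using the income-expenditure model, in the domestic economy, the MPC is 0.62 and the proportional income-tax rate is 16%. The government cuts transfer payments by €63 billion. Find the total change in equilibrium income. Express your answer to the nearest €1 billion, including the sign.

−€82 billion

The transfer change shifts disposable income by −€63 billion, so first-round consumption changes by c·ΔTR = 0.62 × (−€63 billion) = −€39.06 billion.
Expenditure multiplier = 1/(1 − c(1−t)) = 1/(1 − 0.62×0.84) = 1/0.4792 ≈ 2.087.
The transfer multiplier is c × k ≈ 1.294, so ΔY = k × (c·ΔTR) = (−€39.06 billion) / 0.4792 ≈ −€82 billion.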